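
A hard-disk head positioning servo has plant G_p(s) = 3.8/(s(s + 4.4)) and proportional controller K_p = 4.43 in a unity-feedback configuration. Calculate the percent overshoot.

From 1 + K_pG_p(s) = 0: s² + 4.4s + 16.83 = 0 ⇒ ω_n = 4.103, ζ = 0.5362.
%OS = 100·exp(−πζ/√(1−ζ²)) = 100·exp(−π·0.5362/√0.7125) = 13.6%.

13.6%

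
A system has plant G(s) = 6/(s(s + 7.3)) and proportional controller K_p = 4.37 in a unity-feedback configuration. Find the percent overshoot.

From 1 + K_pG(s) = 0: s² + 7.3s + 26.22 = 0 ⇒ ω_n = 5.121, ζ = 0.7128.
%OS = 100·exp(−πζ/√(1−ζ²)) = 100·exp(−π·0.7128/√0.4919) = 4.11%.

4.11%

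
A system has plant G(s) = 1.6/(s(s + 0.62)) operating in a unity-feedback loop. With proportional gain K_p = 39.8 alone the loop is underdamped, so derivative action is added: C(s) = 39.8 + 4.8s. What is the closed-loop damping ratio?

ζ = 0.52

Forward path: (39.8 + 4.8s)·1.6/(s(s+0.62)). The closed-loop characteristic equation is s² + (0.62 + 1.6·4.8)s + 1.6·39.8 = 0.
That is s² + 8.3s + 63.68 = 0, so ω_n = 7.98 rad/s and ζ = 8.3/(2·7.98) = 0.5201.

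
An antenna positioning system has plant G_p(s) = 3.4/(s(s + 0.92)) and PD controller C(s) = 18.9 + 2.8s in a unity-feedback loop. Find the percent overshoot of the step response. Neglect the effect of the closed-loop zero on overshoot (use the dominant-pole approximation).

Forward path: (18.9 + 2.8s)·3.4/(s(s+0.92)). The closed-loop characteristic equation is s² + (0.92 + 3.4·2.8)s + 3.4·18.9 = 0.
That is s² + 10.44s + 64.26 = 0, so ω_n = 8.016 rad/s and ζ = 10.44/(2·8.016) = 0.6512.
%OS = 100·exp(−πζ/√(1−ζ²)) = 6.75%.

6.75%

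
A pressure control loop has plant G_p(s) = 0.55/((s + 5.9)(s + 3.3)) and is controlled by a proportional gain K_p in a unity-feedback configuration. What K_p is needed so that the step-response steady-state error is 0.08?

For a type-0 loop with proportional control, e_ss = 1/(1 + K_p·G_p(0)).
G_p(0) = 0.02825. Require 1/(1 + K_p·0.02825) = 0.08, so 1 + 0.02825·K_p = 12.5.
K_p = (12.5 − 1)/0.02825 = 407.

K_p = 407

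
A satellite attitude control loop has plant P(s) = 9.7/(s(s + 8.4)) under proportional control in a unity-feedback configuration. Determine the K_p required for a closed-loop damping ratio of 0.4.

K_p = 11.4

Closed-loop characteristic equation: s² + 8.4s + K_p·9.7 = 0.
So ω_n = √(9.7K_p) and 2ζω_n = 8.4, giving ζ = 8.4/(2√(9.7K_p)).
Setting ζ = 0.4: √(9.7K_p) = 8.4/(2·0.4) = 10.5, so K_p = 110.2/9.7 = 11.4.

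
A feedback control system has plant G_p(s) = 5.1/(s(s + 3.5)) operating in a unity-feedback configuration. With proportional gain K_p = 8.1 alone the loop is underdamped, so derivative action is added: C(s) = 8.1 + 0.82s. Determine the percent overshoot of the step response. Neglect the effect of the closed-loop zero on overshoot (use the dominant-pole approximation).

9.62%

Forward path: (8.1 + 0.82s)·5.1/(s(s+3.5)). The closed-loop characteristic equation is s² + (3.5 + 5.1·0.82)s + 5.1·8.1 = 0.
That is s² + 7.682s + 41.31 = 0, so ω_n = 6.427 rad/s and ζ = 7.682/(2·6.427) = 0.5976.
%OS = 100·exp(−πζ/√(1−ζ²)) = 9.62%.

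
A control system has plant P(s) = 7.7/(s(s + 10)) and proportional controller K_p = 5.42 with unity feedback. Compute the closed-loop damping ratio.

With unity feedback the closed-loop characteristic equation is s² + 10s + 5.42·7.7 = s² + 10s + 41.73 = 0.
Matching s² + 2ζω_n s + ω_n²: ω_n = √41.73 = 6.46 rad/s and 2ζω_n = 10, so ζ = 10/(2·6.46) = 0.774.

ζ = 0.774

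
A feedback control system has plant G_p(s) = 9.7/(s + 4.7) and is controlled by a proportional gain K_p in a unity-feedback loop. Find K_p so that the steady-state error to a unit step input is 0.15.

K_p = 2.75

Steady-state error for a unit step on this type-0 loop is 1/(1 + K_p·G_p(0)).
G_p(0) = 2.064. Require 1/(1 + K_p·2.064) = 0.15, so 1 + 2.064·K_p = 6.667.
K_p = (6.667 − 1)/2.064 = 2.75.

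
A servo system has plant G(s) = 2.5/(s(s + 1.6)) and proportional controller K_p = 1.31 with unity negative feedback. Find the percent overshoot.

21.3%

From 1 + K_pG(s) = 0: s² + 1.6s + 3.275 = 0 ⇒ ω_n = 1.81, ζ = 0.4421.
%OS = 100·exp(−πζ/√(1−ζ²)) = 100·exp(−π·0.4421/√0.8046) = 21.3%.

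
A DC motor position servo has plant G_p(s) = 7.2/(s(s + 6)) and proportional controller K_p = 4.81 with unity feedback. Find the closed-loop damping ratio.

1 + K_p·G_p(s) = 0 gives s² + 6s + 34.63 = 0.
So ω_n² = 34.63 ⇒ ω_n = 5.885 rad/s, and ζ = 6/(2ω_n) = 0.51.

ζ = 0.51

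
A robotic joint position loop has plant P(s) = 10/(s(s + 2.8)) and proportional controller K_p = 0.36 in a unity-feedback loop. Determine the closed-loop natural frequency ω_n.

ω_n = 1.9 rad/s

With unity feedback the closed-loop characteristic equation is s² + 2.8s + 0.36·10 = s² + 2.8s + 3.6 = 0.
So ω_n² = 3.6 ⇒ ω_n = 1.897 rad/s, and ζ = 2.8/(2ω_n) = 0.738.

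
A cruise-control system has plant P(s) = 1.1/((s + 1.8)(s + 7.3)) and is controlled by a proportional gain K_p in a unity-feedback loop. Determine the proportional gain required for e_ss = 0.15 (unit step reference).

For a type-0 loop with proportional control, e_ss = 1/(1 + K_p·P(0)).
P(0) = 0.08371. Require 1/(1 + K_p·0.08371) = 0.15, so 1 + 0.08371·K_p = 6.667.
K_p = (6.667 − 1)/0.08371 = 67.7.

K_p = 67.7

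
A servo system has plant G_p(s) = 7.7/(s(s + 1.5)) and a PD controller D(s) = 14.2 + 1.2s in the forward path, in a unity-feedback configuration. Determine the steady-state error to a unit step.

The open loop D(s)G_p(s) has a pole at the origin (type 1), so the static position error constant is infinite and e_ss = 1/(1+∞) = 0.

0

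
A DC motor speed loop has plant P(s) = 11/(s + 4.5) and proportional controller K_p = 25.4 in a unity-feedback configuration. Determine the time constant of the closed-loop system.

Closed-loop transfer function: T(s) = K_p·P(s)/(1 + K_p·P(s)) = 279.4/(s + 4.5 + 279.4) = 279.4/(s + 283.9).
Time constant τ = 1/283.9 = 0.00352 s.

τ = 0.00352 s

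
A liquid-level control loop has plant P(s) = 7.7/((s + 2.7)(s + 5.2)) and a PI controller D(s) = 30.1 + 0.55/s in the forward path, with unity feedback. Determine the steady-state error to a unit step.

0

The open loop D(s)P(s) has a pole at the origin (type 1), so the static position error constant is infinite and e_ss = 1/(1+∞) = 0.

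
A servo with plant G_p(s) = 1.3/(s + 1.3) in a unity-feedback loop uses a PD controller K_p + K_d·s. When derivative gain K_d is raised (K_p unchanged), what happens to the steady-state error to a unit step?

unchanged

At s = 0 the derivative term contributes nothing: C(0) = K_p regardless of K_d, so K_pos = K_p·G_p(0) and e_ss are unchanged.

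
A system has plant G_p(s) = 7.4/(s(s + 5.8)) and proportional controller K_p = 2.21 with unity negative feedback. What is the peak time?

T_p = 1.11 s

Closed-loop characteristic equation: s² + 5.8s + 16.35 = 0, so ω_n = 4.044 rad/s and ζ = 5.8/(2·4.044) = 0.7171.
Damped frequency ω_d = ω_n√(1−ζ²) = 2.819 rad/s, so peak time T_p = π/ω_d = 1.11 s.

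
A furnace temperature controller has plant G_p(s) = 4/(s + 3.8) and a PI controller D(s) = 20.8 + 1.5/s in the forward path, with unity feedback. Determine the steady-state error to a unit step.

0

The open loop D(s)G_p(s) has a pole at the origin (type 1), so the static position error constant is infinite and e_ss = 1/(1+∞) = 0.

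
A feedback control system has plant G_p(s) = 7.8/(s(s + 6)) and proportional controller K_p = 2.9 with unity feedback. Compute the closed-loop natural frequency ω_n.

ω_n = 4.76 rad/s

1 + K_p·G_p(s) = 0 gives s² + 6s + 22.62 = 0.
Matching s² + 2ζω_n s + ω_n²: ω_n = √22.62 = 4.756 rad/s and 2ζω_n = 6, so ζ = 6/(2·4.756) = 0.631.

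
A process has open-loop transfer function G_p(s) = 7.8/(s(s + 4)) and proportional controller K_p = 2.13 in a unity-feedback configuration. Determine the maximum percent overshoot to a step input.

From 1 + K_pG_p(s) = 0: s² + 4s + 16.61 = 0 ⇒ ω_n = 4.076, ζ = 0.4907.
%OS = 100·exp(−πζ/√(1−ζ²)) = 100·exp(−π·0.4907/√0.7592) = 17%.

17%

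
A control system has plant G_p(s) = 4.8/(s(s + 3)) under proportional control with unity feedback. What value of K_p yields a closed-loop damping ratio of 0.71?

Closed-loop characteristic equation: s² + 3s + K_p·4.8 = 0.
So ω_n = √(4.8K_p) and 2ζω_n = 3, giving ζ = 3/(2√(4.8K_p)).
Setting ζ = 0.71: √(4.8K_p) = 3/(2·0.71) = 2.113, so K_p = 4.463/4.8 = 0.93.

K_p = 0.93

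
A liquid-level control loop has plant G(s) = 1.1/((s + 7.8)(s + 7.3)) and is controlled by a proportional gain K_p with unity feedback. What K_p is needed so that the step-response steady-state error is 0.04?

K_p = 1240

For a type-0 loop with proportional control, e_ss = 1/(1 + K_p·G(0)).
G(0) = 0.01932. Require 1/(1 + K_p·0.01932) = 0.04, so 1 + 0.01932·K_p = 25.
K_p = (25 − 1)/0.01932 = 1240.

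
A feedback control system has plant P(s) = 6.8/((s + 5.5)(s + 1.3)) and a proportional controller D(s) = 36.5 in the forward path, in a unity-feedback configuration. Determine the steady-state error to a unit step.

The loop is type 0. Static position error constant K_pos = D(0)·P(0) = 36.5·0.951 = 34.71.
Steady-state error to a unit step: e_ss = 1/(1+K_pos) = 1/35.71 = 0.028.

0.028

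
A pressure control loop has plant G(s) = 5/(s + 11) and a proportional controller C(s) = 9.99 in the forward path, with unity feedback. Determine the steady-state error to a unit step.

The loop is type 0. Static position error constant K_pos = C(0)·G(0) = 9.99·0.4545 = 4.541.
Steady-state error to a unit step: e_ss = 1/(1+K_pos) = 1/5.541 = 0.18.

0.18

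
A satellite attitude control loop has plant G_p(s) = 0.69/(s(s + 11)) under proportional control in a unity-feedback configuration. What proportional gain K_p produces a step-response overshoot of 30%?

From %OS = 100·exp(−πζ/√(1−ζ²)) = 30%, ζ = −ln(0.3)/√(π²+ln²(0.3)) = 0.3579.
Characteristic equation s² + 11s + 0.69K_p = 0 gives ζ = 11/(2√(0.69K_p)).
Setting ζ = 0.3579: √(0.69K_p) = 11/(2·0.3579) = 15.37, so K_p = 236.2/0.69 = 342.

K_p = 342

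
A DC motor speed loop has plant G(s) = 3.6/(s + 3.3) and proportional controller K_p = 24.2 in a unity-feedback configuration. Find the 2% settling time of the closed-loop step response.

Closed-loop transfer function: T(s) = K_p·G(s)/(1 + K_p·G(s)) = 87.12/(s + 3.3 + 87.12) = 87.12/(s + 90.42).
Time constant τ = 1/90.42 = 0.01106 s, so the 2% settling time is about 4τ = 0.0442 s.

T_s ≈ 0.0442 s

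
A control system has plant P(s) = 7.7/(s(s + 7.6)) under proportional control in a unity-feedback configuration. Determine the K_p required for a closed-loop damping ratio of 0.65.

Closed-loop characteristic equation: s² + 7.6s + K_p·7.7 = 0.
So ω_n = √(7.7K_p) and 2ζω_n = 7.6, giving ζ = 7.6/(2√(7.7K_p)).
Setting ζ = 0.65: √(7.7K_p) = 7.6/(2·0.65) = 5.846, so K_p = 34.18/7.7 = 4.44.

K_p = 4.44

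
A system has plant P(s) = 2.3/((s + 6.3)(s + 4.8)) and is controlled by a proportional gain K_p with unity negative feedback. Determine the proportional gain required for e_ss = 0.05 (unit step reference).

K_p = 250

Steady-state error for a unit step on this type-0 loop is 1/(1 + K_p·P(0)).
P(0) = 0.07606. Require 1/(1 + K_p·0.07606) = 0.05, so 1 + 0.07606·K_p = 20.
K_p = (20 − 1)/0.07606 = 250.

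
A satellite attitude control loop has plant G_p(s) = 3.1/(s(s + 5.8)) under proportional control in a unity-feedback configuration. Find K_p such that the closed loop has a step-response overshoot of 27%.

K_p = 18.3

From %OS = 100·exp(−πζ/√(1−ζ²)) = 27%, ζ = −ln(0.27)/√(π²+ln²(0.27)) = 0.3847.
Characteristic equation s² + 5.8s + 3.1K_p = 0 gives ζ = 5.8/(2√(3.1K_p)).
Setting ζ = 0.3847: √(3.1K_p) = 5.8/(2·0.3847) = 7.538, so K_p = 56.83/3.1 = 18.3.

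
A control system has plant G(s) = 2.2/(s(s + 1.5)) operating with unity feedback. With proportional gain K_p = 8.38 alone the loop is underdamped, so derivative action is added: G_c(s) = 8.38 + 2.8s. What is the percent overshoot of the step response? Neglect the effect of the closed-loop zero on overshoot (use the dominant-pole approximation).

Forward path: (8.38 + 2.8s)·2.2/(s(s+1.5)). The closed-loop characteristic equation is s² + (1.5 + 2.2·2.8)s + 2.2·8.38 = 0.
That is s² + 7.66s + 18.44 = 0, so ω_n = 4.294 rad/s and ζ = 7.66/(2·4.294) = 0.892.
%OS = 100·exp(−πζ/√(1−ζ²)) = 0.203%.

0.203%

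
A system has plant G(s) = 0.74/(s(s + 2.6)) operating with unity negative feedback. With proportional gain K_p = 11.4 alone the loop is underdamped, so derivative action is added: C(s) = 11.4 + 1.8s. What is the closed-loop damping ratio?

ζ = 0.677

Forward path: (11.4 + 1.8s)·0.74/(s(s+2.6)). The closed-loop characteristic equation is s² + (2.6 + 0.74·1.8)s + 0.74·11.4 = 0.
That is s² + 3.932s + 8.436 = 0, so ω_n = 2.904 rad/s and ζ = 3.932/(2·2.904) = 0.6769.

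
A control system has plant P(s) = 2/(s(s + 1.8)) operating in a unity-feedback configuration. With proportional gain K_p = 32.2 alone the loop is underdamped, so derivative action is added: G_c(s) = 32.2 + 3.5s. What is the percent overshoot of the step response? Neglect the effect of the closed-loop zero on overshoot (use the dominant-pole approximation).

12.7%

Forward path: (32.2 + 3.5s)·2/(s(s+1.8)). The closed-loop characteristic equation is s² + (1.8 + 2·3.5)s + 2·32.2 = 0.
That is s² + 8.8s + 64.4 = 0, so ω_n = 8.025 rad/s and ζ = 8.8/(2·8.025) = 0.5483.
%OS = 100·exp(−πζ/√(1−ζ²)) = 12.7%.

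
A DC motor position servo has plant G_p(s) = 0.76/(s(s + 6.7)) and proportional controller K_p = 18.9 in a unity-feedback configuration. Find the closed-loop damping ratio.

The closed-loop denominator is s(s+6.7) + 18.9·0.76 = s² + 6.7s + 14.36.
So ω_n² = 14.36 ⇒ ω_n = 3.79 rad/s, and ζ = 6.7/(2ω_n) = 0.884.

ζ = 0.884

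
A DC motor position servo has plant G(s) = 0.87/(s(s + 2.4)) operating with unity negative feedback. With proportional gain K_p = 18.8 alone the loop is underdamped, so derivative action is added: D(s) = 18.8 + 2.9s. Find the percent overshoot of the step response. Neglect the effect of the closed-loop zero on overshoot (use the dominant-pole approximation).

Forward path: (18.8 + 2.9s)·0.87/(s(s+2.4)). The closed-loop characteristic equation is s² + (2.4 + 0.87·2.9)s + 0.87·18.8 = 0.
That is s² + 4.923s + 16.36 = 0, so ω_n = 4.044 rad/s and ζ = 4.923/(2·4.044) = 0.6086.
%OS = 100·exp(−πζ/√(1−ζ²)) = 8.98%.

8.98%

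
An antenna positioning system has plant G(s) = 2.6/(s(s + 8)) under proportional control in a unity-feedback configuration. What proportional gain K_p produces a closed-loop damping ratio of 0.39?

Closed-loop characteristic equation: s² + 8s + K_p·2.6 = 0.
So ω_n = √(2.6K_p) and 2ζω_n = 8, giving ζ = 8/(2√(2.6K_p)).
Setting ζ = 0.39: √(2.6K_p) = 8/(2·0.39) = 10.26, so K_p = 105.2/2.6 = 40.5.

K_p = 40.5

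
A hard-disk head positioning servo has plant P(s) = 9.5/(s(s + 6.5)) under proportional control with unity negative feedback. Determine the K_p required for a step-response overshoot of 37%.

From %OS = 100·exp(−πζ/√(1−ζ²)) = 37%, ζ = −ln(0.37)/√(π²+ln²(0.37)) = 0.3017.
Characteristic equation s² + 6.5s + 9.5K_p = 0 gives ζ = 6.5/(2√(9.5K_p)).
Setting ζ = 0.3017: √(9.5K_p) = 6.5/(2·0.3017) = 10.77, so K_p = 116/9.5 = 12.2.

K_p = 12.2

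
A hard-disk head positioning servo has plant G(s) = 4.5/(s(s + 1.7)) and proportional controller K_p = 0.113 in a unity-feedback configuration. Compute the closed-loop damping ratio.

1 + K_p·G(s) = 0 gives s² + 1.7s + 0.5085 = 0.
So ω_n² = 0.5085 ⇒ ω_n = 0.7131 rad/s, and ζ = 1.7/(2ω_n) = 1.19.

ζ = 1.19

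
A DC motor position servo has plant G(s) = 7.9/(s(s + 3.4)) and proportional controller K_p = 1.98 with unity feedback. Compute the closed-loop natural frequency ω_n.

ω_n = 3.95 rad/s

1 + K_p·G(s) = 0 gives s² + 3.4s + 15.64 = 0.
Matching s² + 2ζω_n s + ω_n²: ω_n = √15.64 = 3.955 rad/s and 2ζω_n = 3.4, so ζ = 3.4/(2·3.955) = 0.43.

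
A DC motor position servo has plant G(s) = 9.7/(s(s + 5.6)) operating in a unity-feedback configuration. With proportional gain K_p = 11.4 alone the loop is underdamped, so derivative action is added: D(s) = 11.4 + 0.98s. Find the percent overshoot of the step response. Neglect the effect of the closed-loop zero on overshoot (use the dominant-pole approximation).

3.9%

Forward path: (11.4 + 0.98s)·9.7/(s(s+5.6)). The closed-loop characteristic equation is s² + (5.6 + 9.7·0.98)s + 9.7·11.4 = 0.
That is s² + 15.11s + 110.6 = 0, so ω_n = 10.52 rad/s and ζ = 15.11/(2·10.52) = 0.7183.
%OS = 100·exp(−πζ/√(1−ζ²)) = 3.9%.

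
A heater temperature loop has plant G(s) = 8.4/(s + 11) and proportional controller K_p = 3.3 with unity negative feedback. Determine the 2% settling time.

Closed-loop transfer function: T(s) = K_p·G(s)/(1 + K_p·G(s)) = 27.72/(s + 11 + 27.72) = 27.72/(s + 38.72).
Time constant τ = 1/38.72 = 0.02583 s, so the 2% settling time is about 4τ = 0.103 s.

T_s ≈ 0.103 s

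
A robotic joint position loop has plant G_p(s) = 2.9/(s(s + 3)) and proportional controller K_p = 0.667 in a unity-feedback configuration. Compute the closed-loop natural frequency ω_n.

The closed-loop denominator is s(s+3) + 0.667·2.9 = s² + 3s + 1.934.
So ω_n² = 1.934 ⇒ ω_n = 1.391 rad/s, and ζ = 3/(2ω_n) = 1.08.

ω_n = 1.39 rad/s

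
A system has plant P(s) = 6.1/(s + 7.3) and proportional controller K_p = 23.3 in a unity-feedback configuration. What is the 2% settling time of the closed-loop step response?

T_s ≈ 0.0268 s

Closed-loop transfer function: T(s) = K_p·P(s)/(1 + K_p·P(s)) = 142.1/(s + 7.3 + 142.1) = 142.1/(s + 149.4).
Time constant τ = 1/149.4 = 0.006692 s, so the 2% settling time is about 4τ = 0.0268 s.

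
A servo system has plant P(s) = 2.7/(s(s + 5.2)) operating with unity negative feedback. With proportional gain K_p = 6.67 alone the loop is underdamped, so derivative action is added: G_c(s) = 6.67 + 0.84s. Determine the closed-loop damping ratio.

Forward path: (6.67 + 0.84s)·2.7/(s(s+5.2)). The closed-loop characteristic equation is s² + (5.2 + 2.7·0.84)s + 2.7·6.67 = 0.
That is s² + 7.468s + 18.01 = 0, so ω_n = 4.244 rad/s and ζ = 7.468/(2·4.244) = 0.8799.

ζ = 0.88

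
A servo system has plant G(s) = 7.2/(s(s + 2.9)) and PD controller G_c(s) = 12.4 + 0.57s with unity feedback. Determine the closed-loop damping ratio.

Forward path: (12.4 + 0.57s)·7.2/(s(s+2.9)). The closed-loop characteristic equation is s² + (2.9 + 7.2·0.57)s + 7.2·12.4 = 0.
That is s² + 7.004s + 89.28 = 0, so ω_n = 9.449 rad/s and ζ = 7.004/(2·9.449) = 0.3706.

ζ = 0.371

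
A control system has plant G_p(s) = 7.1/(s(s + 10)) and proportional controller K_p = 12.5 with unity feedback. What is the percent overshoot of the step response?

14%

From 1 + K_pG_p(s) = 0: s² + 10s + 88.75 = 0 ⇒ ω_n = 9.421, ζ = 0.5307.
%OS = 100·exp(−πζ/√(1−ζ²)) = 100·exp(−π·0.5307/√0.7183) = 14%.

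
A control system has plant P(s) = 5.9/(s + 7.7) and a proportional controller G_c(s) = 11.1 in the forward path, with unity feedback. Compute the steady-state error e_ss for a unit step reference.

0.105

The loop is type 0. Static position error constant K_pos = G_c(0)·P(0) = 11.1·0.7662 = 8.505.
Steady-state error to a unit step: e_ss = 1/(1+K_pos) = 1/9.505 = 0.105.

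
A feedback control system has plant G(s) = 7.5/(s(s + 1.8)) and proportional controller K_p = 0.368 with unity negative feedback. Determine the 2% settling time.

The closed-loop denominator s² + 1.8s + 2.76 gives ω_n = √2.76 = 1.661 and ζ = 1.8/(2ω_n) = 0.5417.
2% settling time T_s ≈ 4/(ζω_n) = 4/0.9 = 4.44 s.

T_s ≈ 4.44 s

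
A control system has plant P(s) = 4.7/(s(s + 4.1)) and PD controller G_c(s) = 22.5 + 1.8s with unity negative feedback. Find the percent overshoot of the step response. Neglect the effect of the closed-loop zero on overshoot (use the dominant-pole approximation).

8.87%

Forward path: (22.5 + 1.8s)·4.7/(s(s+4.1)). The closed-loop characteristic equation is s² + (4.1 + 4.7·1.8)s + 4.7·22.5 = 0.
That is s² + 12.56s + 105.8 = 0, so ω_n = 10.28 rad/s and ζ = 12.56/(2·10.28) = 0.6107.
%OS = 100·exp(−πζ/√(1−ζ²)) = 8.87%.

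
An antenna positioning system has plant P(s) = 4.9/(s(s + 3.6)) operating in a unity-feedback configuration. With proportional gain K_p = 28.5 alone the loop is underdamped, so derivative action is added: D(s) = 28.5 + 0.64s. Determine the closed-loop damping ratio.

Forward path: (28.5 + 0.64s)·4.9/(s(s+3.6)). The closed-loop characteristic equation is s² + (3.6 + 4.9·0.64)s + 4.9·28.5 = 0.
That is s² + 6.736s + 139.7 = 0, so ω_n = 11.82 rad/s and ζ = 6.736/(2·11.82) = 0.285.

ζ = 0.285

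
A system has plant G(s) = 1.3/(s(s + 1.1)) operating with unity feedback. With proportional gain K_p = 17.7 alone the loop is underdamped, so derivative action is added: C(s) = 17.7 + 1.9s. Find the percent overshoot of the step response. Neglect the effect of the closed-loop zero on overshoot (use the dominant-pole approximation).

28.4%

Forward path: (17.7 + 1.9s)·1.3/(s(s+1.1)). The closed-loop characteristic equation is s² + (1.1 + 1.3·1.9)s + 1.3·17.7 = 0.
That is s² + 3.57s + 23.01 = 0, so ω_n = 4.797 rad/s and ζ = 3.57/(2·4.797) = 0.3721.
%OS = 100·exp(−πζ/√(1−ζ²)) = 28.4%.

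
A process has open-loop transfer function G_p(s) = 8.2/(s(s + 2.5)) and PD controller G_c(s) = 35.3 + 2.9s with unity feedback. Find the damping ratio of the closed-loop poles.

Forward path: (35.3 + 2.9s)·8.2/(s(s+2.5)). The closed-loop characteristic equation is s² + (2.5 + 8.2·2.9)s + 8.2·35.3 = 0.
That is s² + 26.28s + 289.5 = 0, so ω_n = 17.01 rad/s and ζ = 26.28/(2·17.01) = 0.7723.

ζ = 0.772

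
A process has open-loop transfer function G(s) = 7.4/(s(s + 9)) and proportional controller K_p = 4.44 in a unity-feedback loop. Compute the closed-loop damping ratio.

ζ = 0.785

With unity feedback the closed-loop characteristic equation is s² + 9s + 4.44·7.4 = s² + 9s + 32.86 = 0.
So ω_n² = 32.86 ⇒ ω_n = 5.732 rad/s, and ζ = 9/(2ω_n) = 0.785.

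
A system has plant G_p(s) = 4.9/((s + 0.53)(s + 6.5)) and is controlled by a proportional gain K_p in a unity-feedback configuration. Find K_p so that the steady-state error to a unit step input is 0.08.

K_p = 8.09

The loop is type 0, so e_ss(step) = 1/(1 + K_pos) with K_pos = K_p·G_p(0).
G_p(0) = 1.422. Require 1/(1 + K_p·1.422) = 0.08, so 1 + 1.422·K_p = 12.5.
K_p = (12.5 − 1)/1.422 = 8.09.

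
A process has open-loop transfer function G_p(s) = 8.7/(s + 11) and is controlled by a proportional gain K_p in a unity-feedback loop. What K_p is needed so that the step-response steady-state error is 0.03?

K_p = 40.9

Steady-state error for a unit step on this type-0 loop is 1/(1 + K_p·G_p(0)).
G_p(0) = 0.7909. Require 1/(1 + K_p·0.7909) = 0.03, so 1 + 0.7909·K_p = 33.33.
K_p = (33.33 − 1)/0.7909 = 40.9.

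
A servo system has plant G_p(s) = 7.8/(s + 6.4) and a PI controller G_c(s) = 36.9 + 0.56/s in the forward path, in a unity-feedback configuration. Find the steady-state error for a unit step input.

The open loop G_c(s)G_p(s) has a pole at the origin (type 1), so the static position error constant is infinite and e_ss = 1/(1+∞) = 0.

0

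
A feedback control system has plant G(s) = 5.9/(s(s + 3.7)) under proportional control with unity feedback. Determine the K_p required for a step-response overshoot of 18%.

From %OS = 100·exp(−πζ/√(1−ζ²)) = 18%, ζ = −ln(0.18)/√(π²+ln²(0.18)) = 0.4791.
Characteristic equation s² + 3.7s + 5.9K_p = 0 gives ζ = 3.7/(2√(5.9K_p)).
Setting ζ = 0.4791: √(5.9K_p) = 3.7/(2·0.4791) = 3.861, so K_p = 14.91/5.9 = 2.53.

K_p = 2.53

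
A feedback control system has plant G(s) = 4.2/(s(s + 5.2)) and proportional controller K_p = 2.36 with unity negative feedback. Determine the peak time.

The closed-loop denominator s² + 5.2s + 9.912 gives ω_n = √9.912 = 3.148 and ζ = 5.2/(2ω_n) = 0.8258.
Damped frequency ω_d = ω_n√(1−ζ²) = 1.775 rad/s, so peak time T_p = π/ω_d = 1.77 s.

T_p = 1.77 s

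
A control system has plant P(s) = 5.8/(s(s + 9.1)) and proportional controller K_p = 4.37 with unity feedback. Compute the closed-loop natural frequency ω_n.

With unity feedback the closed-loop characteristic equation is s² + 9.1s + 4.37·5.8 = s² + 9.1s + 25.35 = 0.
Matching s² + 2ζω_n s + ω_n²: ω_n = √25.35 = 5.034 rad/s and 2ζω_n = 9.1, so ζ = 9.1/(2·5.034) = 0.904.

ω_n = 5.03 rad/s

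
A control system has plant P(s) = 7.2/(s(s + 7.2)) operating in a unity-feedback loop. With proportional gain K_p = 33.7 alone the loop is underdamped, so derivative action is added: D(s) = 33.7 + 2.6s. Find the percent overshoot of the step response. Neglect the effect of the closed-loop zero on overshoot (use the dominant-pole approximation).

Forward path: (33.7 + 2.6s)·7.2/(s(s+7.2)). The closed-loop characteristic equation is s² + (7.2 + 7.2·2.6)s + 7.2·33.7 = 0.
That is s² + 25.92s + 242.6 = 0, so ω_n = 15.58 rad/s and ζ = 25.92/(2·15.58) = 0.832.
%OS = 100·exp(−πζ/√(1−ζ²)) = 0.899%.

0.899%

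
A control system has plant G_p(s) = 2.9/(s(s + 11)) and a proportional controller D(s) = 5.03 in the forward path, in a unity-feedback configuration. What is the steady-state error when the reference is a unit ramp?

0.754

The loop has one pole at the origin (type 1). Velocity error constant K_v = lim_{s→0} s·D(s)G_p(s) = 5.03·2.9/11 = 1.326.
Steady-state error to a unit ramp: e_ss = 1/K_v = 0.754.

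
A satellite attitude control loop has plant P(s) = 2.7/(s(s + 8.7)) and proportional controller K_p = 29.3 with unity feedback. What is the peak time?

Closed-loop characteristic equation: s² + 8.7s + 79.11 = 0, so ω_n = 8.894 rad/s and ζ = 8.7/(2·8.894) = 0.4891.
Damped frequency ω_d = ω_n√(1−ζ²) = 7.758 rad/s, so peak time T_p = π/ω_d = 0.405 s.

T_p = 0.405 s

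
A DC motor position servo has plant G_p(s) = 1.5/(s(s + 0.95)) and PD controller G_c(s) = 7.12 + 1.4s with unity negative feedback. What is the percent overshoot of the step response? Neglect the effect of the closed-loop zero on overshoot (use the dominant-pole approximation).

19.1%

Forward path: (7.12 + 1.4s)·1.5/(s(s+0.95)). The closed-loop characteristic equation is s² + (0.95 + 1.5·1.4)s + 1.5·7.12 = 0.
That is s² + 3.05s + 10.68 = 0, so ω_n = 3.268 rad/s and ζ = 3.05/(2·3.268) = 0.4666.
%OS = 100·exp(−πζ/√(1−ζ²)) = 19.1%.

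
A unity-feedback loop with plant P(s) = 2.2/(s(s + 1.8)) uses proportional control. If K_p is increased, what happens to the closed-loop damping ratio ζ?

ζ = 1.8/(2√(2.2K_p)); increasing K_p raises the denominator, so ζ falls.

decrease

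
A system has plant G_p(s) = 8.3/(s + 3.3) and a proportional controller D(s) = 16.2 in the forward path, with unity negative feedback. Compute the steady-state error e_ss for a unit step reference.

The loop is type 0. Static position error constant K_pos = D(0)·G_p(0) = 16.2·2.515 = 40.75.
Steady-state error to a unit step: e_ss = 1/(1+K_pos) = 1/41.75 = 0.024.

0.024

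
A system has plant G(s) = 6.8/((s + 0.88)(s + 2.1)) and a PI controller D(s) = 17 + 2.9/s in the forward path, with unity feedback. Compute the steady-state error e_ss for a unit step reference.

The open loop D(s)G(s) has a pole at the origin (type 1), so the static position error constant is infinite and e_ss = 1/(1+∞) = 0.

0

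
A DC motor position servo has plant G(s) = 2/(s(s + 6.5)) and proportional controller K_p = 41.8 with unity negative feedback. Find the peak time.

T_p = 0.368 s

The closed-loop denominator s² + 6.5s + 83.6 gives ω_n = √83.6 = 9.143 and ζ = 6.5/(2ω_n) = 0.3555.
Damped frequency ω_d = ω_n√(1−ζ²) = 8.546 rad/s, so peak time T_p = π/ω_d = 0.368 s.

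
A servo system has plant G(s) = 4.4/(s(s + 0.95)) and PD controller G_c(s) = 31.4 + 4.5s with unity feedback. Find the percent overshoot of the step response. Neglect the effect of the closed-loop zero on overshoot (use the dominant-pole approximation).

Forward path: (31.4 + 4.5s)·4.4/(s(s+0.95)). The closed-loop characteristic equation is s² + (0.95 + 4.4·4.5)s + 4.4·31.4 = 0.
That is s² + 20.75s + 138.2 = 0, so ω_n = 11.75 rad/s and ζ = 20.75/(2·11.75) = 0.8827.
%OS = 100·exp(−πζ/√(1−ζ²)) = 0.274%.

0.274%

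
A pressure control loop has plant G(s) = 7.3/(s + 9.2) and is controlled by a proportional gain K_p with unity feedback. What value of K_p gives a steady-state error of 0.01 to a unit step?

K_p = 125

Steady-state error for a unit step on this type-0 loop is 1/(1 + K_p·G(0)).
G(0) = 0.7935. Require 1/(1 + K_p·0.7935) = 0.01, so 1 + 0.7935·K_p = 100.
K_p = (100 − 1)/0.7935 = 125.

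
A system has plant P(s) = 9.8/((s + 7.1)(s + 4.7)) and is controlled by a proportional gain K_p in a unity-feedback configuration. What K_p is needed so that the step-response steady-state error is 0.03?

For a type-0 loop with proportional control, e_ss = 1/(1 + K_p·P(0)).
P(0) = 0.2937. Require 1/(1 + K_p·0.2937) = 0.03, so 1 + 0.2937·K_p = 33.33.
K_p = (33.33 − 1)/0.2937 = 110.

K_p = 110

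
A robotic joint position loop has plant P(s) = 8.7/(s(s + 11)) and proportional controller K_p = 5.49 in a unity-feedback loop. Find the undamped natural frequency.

ω_n = 6.91 rad/s

The closed-loop denominator is s(s+11) + 5.49·8.7 = s² + 11s + 47.76.
Matching s² + 2ζω_n s + ω_n²: ω_n = √47.76 = 6.911 rad/s and 2ζω_n = 11, so ζ = 11/(2·6.911) = 0.796.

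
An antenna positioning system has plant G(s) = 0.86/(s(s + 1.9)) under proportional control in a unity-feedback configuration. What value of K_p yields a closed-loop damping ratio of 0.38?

K_p = 7.27

Closed-loop characteristic equation: s² + 1.9s + K_p·0.86 = 0.
So ω_n = √(0.86K_p) and 2ζω_n = 1.9, giving ζ = 1.9/(2√(0.86K_p)).
Setting ζ = 0.38: √(0.86K_p) = 1.9/(2·0.38) = 2.5, so K_p = 6.25/0.86 = 7.27.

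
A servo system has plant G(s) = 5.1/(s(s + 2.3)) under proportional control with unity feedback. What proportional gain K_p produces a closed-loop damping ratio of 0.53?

Closed-loop characteristic equation: s² + 2.3s + K_p·5.1 = 0.
So ω_n = √(5.1K_p) and 2ζω_n = 2.3, giving ζ = 2.3/(2√(5.1K_p)).
Setting ζ = 0.53: √(5.1K_p) = 2.3/(2·0.53) = 2.17, so K_p = 4.708/5.1 = 0.923.

K_p = 0.923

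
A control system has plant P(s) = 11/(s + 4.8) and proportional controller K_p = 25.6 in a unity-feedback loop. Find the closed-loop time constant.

τ = 0.00349 s

Closed-loop transfer function: T(s) = K_p·P(s)/(1 + K_p·P(s)) = 281.6/(s + 4.8 + 281.6) = 281.6/(s + 286.4).
Time constant τ = 1/286.4 = 0.00349 s.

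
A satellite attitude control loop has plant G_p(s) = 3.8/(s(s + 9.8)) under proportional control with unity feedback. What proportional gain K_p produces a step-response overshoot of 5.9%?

From %OS = 100·exp(−πζ/√(1−ζ²)) = 5.9%, ζ = −ln(0.059)/√(π²+ln²(0.059)) = 0.6693.
Characteristic equation s² + 9.8s + 3.8K_p = 0 gives ζ = 9.8/(2√(3.8K_p)).
Setting ζ = 0.6693: √(3.8K_p) = 9.8/(2·0.6693) = 7.321, so K_p = 53.59/3.8 = 14.1.

K_p = 14.1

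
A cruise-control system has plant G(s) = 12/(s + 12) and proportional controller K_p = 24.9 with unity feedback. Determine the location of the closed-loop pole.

Closed-loop transfer function: T(s) = K_p·G(s)/(1 + K_p·G(s)) = 298.8/(s + 12 + 298.8) = 298.8/(s + 310.8).
The closed-loop pole is at s = −310.8.

s = -310.8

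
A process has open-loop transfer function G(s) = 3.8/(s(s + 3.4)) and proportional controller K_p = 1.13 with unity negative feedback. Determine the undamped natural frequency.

ω_n = 2.07 rad/s

The closed-loop denominator is s(s+3.4) + 1.13·3.8 = s² + 3.4s + 4.294.
So ω_n² = 4.294 ⇒ ω_n = 2.072 rad/s, and ζ = 3.4/(2ω_n) = 0.82.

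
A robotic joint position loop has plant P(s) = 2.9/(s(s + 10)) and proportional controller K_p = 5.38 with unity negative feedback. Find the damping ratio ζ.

ζ = 1.27

With unity feedback the closed-loop characteristic equation is s² + 10s + 5.38·2.9 = s² + 10s + 15.6 = 0.
So ω_n² = 15.6 ⇒ ω_n = 3.95 rad/s, and ζ = 10/(2ω_n) = 1.27.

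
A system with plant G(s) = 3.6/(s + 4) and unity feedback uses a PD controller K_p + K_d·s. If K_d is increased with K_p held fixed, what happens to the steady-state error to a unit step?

K_d affects only the transient (the s-coefficient); the DC loop gain, and hence e_ss, depends only on K_p.

unchanged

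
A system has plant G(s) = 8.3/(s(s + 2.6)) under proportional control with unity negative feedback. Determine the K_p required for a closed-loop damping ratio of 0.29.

Closed-loop characteristic equation: s² + 2.6s + K_p·8.3 = 0.
So ω_n = √(8.3K_p) and 2ζω_n = 2.6, giving ζ = 2.6/(2√(8.3K_p)).
Setting ζ = 0.29: √(8.3K_p) = 2.6/(2·0.29) = 4.483, so K_p = 20.1/8.3 = 2.42.

K_p = 2.42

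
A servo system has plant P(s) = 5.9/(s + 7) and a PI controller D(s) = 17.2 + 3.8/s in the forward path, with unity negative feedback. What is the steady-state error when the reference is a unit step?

0

The open loop D(s)P(s) has a pole at the origin (type 1), so the static position error constant is infinite and e_ss = 1/(1+∞) = 0.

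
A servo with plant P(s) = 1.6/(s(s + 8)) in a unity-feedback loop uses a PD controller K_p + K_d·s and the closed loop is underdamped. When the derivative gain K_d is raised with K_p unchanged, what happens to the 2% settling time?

decrease

Characteristic equation s² + (8 + 1.6K_d)s + 1.6K_p = 0: raising K_d increases ζω_n = (8+1.6K_d)/2 while the loop stays underdamped, so T_s ≈ 4/(ζω_n) decreases.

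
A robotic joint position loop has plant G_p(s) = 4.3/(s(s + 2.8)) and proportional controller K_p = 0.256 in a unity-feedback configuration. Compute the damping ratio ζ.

The closed-loop denominator is s(s+2.8) + 0.256·4.3 = s² + 2.8s + 1.101.
Matching s² + 2ζω_n s + ω_n²: ω_n = √1.101 = 1.049 rad/s and 2ζω_n = 2.8, so ζ = 2.8/(2·1.049) = 1.33.

ζ = 1.33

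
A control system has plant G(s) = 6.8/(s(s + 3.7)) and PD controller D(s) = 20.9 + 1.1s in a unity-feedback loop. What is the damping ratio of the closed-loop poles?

Forward path: (20.9 + 1.1s)·6.8/(s(s+3.7)). The closed-loop characteristic equation is s² + (3.7 + 6.8·1.1)s + 6.8·20.9 = 0.
That is s² + 11.18s + 142.1 = 0, so ω_n = 11.92 rad/s and ζ = 11.18/(2·11.92) = 0.4689.

ζ = 0.469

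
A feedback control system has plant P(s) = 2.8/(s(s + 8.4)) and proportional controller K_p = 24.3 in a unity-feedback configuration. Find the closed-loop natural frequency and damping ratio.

ω_n = 8.25 rad/s, ζ = 0.509

The closed-loop denominator is s(s+8.4) + 24.3·2.8 = s² + 8.4s + 68.04.
Matching s² + 2ζω_n s + ω_n²: ω_n = √68.04 = 8.249 rad/s and 2ζω_n = 8.4, so ζ = 8.4/(2·8.249) = 0.509.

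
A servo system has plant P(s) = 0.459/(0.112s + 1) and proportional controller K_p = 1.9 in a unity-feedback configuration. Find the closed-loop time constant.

τ = 0.0598 s

Closed loop: T(s) = K_p·P/(1+K_p·P) = 0.8721/(0.112s + 1 + 0.8721), with pole at s = −(1 + 0.8721)/0.112 = −16.72.
Closed-loop time constant τ = 1/16.72 = 0.0598 s.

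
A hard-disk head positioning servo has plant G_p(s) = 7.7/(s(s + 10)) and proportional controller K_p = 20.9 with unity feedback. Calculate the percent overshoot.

26%

From 1 + K_pG_p(s) = 0: s² + 10s + 160.9 = 0 ⇒ ω_n = 12.69, ζ = 0.3941.
%OS = 100·exp(−πζ/√(1−ζ²)) = 100·exp(−π·0.3941/√0.8447) = 26%.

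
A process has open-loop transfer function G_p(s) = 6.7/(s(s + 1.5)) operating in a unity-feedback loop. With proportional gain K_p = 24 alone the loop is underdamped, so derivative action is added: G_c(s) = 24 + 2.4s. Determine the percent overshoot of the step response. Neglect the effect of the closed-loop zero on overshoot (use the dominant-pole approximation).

Forward path: (24 + 2.4s)·6.7/(s(s+1.5)). The closed-loop characteristic equation is s² + (1.5 + 6.7·2.4)s + 6.7·24 = 0.
That is s² + 17.58s + 160.8 = 0, so ω_n = 12.68 rad/s and ζ = 17.58/(2·12.68) = 0.6932.
%OS = 100·exp(−πζ/√(1−ζ²)) = 4.87%.

4.87%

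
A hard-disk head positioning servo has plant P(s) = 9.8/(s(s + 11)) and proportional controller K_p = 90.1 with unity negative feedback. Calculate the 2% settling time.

T_s ≈ 0.727 s

Closed-loop characteristic equation: s² + 11s + 883 = 0, so ω_n = 29.71 rad/s and ζ = 11/(2·29.71) = 0.1851.
2% settling time T_s ≈ 4/(ζω_n) = 4/5.5 = 0.727 s.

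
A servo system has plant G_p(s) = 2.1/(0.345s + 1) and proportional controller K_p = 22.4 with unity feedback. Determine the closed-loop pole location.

Closed loop: T(s) = K_p·G_p/(1+K_p·G_p) = 47.04/(0.345s + 1 + 47.04), with pole at s = −(1 + 47.04)/0.345 = −139.2.

s = -139.2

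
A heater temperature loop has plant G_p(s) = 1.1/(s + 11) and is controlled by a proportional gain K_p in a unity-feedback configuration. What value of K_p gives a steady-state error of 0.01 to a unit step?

The loop is type 0, so e_ss(step) = 1/(1 + K_pos) with K_pos = K_p·G_p(0).
G_p(0) = 0.1. Require 1/(1 + K_p·0.1) = 0.01, so 1 + 0.1·K_p = 100.
K_p = (100 − 1)/0.1 = 990.

K_p = 990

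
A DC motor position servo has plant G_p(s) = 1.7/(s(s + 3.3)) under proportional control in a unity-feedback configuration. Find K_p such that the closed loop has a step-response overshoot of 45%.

K_p = 26.4

From %OS = 100·exp(−πζ/√(1−ζ²)) = 45%, ζ = −ln(0.45)/√(π²+ln²(0.45)) = 0.2463.
Characteristic equation s² + 3.3s + 1.7K_p = 0 gives ζ = 3.3/(2√(1.7K_p)).
Setting ζ = 0.2463: √(1.7K_p) = 3.3/(2·0.2463) = 6.698, so K_p = 44.86/1.7 = 26.4.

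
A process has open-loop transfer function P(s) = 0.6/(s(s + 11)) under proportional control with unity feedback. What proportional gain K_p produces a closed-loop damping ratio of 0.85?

Closed-loop characteristic equation: s² + 11s + K_p·0.6 = 0.
So ω_n = √(0.6K_p) and 2ζω_n = 11, giving ζ = 11/(2√(0.6K_p)).
Setting ζ = 0.85: √(0.6K_p) = 11/(2·0.85) = 6.471, so K_p = 41.87/0.6 = 69.8.

K_p = 69.8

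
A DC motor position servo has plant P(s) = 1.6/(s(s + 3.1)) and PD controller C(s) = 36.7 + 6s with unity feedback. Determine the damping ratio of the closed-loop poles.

ζ = 0.829

Forward path: (36.7 + 6s)·1.6/(s(s+3.1)). The closed-loop characteristic equation is s² + (3.1 + 1.6·6)s + 1.6·36.7 = 0.
That is s² + 12.7s + 58.72 = 0, so ω_n = 7.663 rad/s and ζ = 12.7/(2·7.663) = 0.8287.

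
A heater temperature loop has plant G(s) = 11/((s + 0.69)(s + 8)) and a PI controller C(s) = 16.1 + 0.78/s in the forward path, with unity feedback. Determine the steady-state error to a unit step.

The open loop C(s)G(s) has a pole at the origin (type 1), so the static position error constant is infinite and e_ss = 1/(1+∞) = 0.

0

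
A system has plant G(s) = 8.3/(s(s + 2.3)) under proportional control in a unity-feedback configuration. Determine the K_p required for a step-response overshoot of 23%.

From %OS = 100·exp(−πζ/√(1−ζ²)) = 23%, ζ = −ln(0.23)/√(π²+ln²(0.23)) = 0.4237.
Characteristic equation s² + 2.3s + 8.3K_p = 0 gives ζ = 2.3/(2√(8.3K_p)).
Setting ζ = 0.4237: √(8.3K_p) = 2.3/(2·0.4237) = 2.714, so K_p = 7.365/8.3 = 0.887.

K_p = 0.887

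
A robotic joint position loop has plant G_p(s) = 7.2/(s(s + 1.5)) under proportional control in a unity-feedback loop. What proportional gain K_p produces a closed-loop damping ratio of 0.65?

K_p = 0.185

Closed-loop characteristic equation: s² + 1.5s + K_p·7.2 = 0.
So ω_n = √(7.2K_p) and 2ζω_n = 1.5, giving ζ = 1.5/(2√(7.2K_p)).
Setting ζ = 0.65: √(7.2K_p) = 1.5/(2·0.65) = 1.154, so K_p = 1.331/7.2 = 0.185.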